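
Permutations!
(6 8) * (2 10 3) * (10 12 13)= (2 12 13 10 3)(6 8)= [0, 1, 12, 2, 4, 5, 8, 7, 6, 9, 3, 11, 13, 10]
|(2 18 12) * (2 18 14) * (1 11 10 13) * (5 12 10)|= 14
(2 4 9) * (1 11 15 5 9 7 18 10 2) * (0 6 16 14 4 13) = [6, 11, 13, 3, 7, 9, 16, 18, 8, 1, 2, 15, 12, 0, 4, 5, 14, 17, 10] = (0 6 16 14 4 7 18 10 2 13)(1 11 15 5 9)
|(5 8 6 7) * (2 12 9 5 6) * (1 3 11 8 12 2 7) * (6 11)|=|(1 3 6)(5 12 9)(7 11 8)|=3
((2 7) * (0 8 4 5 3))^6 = ((0 8 4 5 3)(2 7))^6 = (0 8 4 5 3)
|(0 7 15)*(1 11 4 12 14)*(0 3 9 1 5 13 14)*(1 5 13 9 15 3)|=|(0 7 3 15 1 11 4 12)(5 9)(13 14)|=8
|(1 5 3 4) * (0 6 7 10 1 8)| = |(0 6 7 10 1 5 3 4 8)| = 9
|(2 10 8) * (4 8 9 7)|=|(2 10 9 7 4 8)|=6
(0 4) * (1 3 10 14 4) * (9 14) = (0 1 3 10 9 14 4) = [1, 3, 2, 10, 0, 5, 6, 7, 8, 14, 9, 11, 12, 13, 4]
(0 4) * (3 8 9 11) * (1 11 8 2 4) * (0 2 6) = (0 1 11 3 6)(2 4)(8 9) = [1, 11, 4, 6, 2, 5, 0, 7, 9, 8, 10, 3]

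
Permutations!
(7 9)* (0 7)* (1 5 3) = (0 7 9)(1 5 3) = [7, 5, 2, 1, 4, 3, 6, 9, 8, 0]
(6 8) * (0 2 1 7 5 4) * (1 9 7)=(0 2 9 7 5 4)(6 8)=[2, 1, 9, 3, 0, 4, 8, 5, 6, 7]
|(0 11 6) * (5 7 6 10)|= 6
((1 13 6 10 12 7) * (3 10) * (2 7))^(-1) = (1 7 2 12 10 3 6 13)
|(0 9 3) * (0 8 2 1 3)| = |(0 9)(1 3 8 2)| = 4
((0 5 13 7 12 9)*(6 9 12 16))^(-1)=(0 9 6 16 7 13 5)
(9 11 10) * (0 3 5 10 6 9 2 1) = (0 3 5 10 2 1)(6 9 11) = [3, 0, 1, 5, 4, 10, 9, 7, 8, 11, 2, 6]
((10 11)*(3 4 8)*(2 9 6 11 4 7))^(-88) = (2 6 10 8 7 9 11 4 3) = ((2 9 6 11 10 4 8 3 7))^(-88)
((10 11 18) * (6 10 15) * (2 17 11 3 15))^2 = ((2 17 11 18)(3 15 6 10))^2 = (2 11)(3 6)(10 15)(17 18)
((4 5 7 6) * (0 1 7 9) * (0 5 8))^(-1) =(0 8 4 6 7 1)(5 9)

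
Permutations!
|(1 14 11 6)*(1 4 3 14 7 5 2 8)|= 5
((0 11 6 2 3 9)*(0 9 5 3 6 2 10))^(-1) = (0 10 6 2 11)(3 5)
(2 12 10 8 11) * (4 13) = (2 12 10 8 11)(4 13) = [0, 1, 12, 3, 13, 5, 6, 7, 11, 9, 8, 2, 10, 4]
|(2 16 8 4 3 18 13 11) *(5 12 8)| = |(2 16 5 12 8 4 3 18 13 11)| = 10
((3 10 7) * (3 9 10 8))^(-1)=(3 8)(7 10 9)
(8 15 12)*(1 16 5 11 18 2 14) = (1 16 5 11 18 2 14)(8 15 12) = [0, 16, 14, 3, 4, 11, 6, 7, 15, 9, 10, 18, 8, 13, 1, 12, 5, 17, 2]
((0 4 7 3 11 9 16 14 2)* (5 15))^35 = ((0 4 7 3 11 9 16 14 2)(5 15))^35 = (0 2 14 16 9 11 3 7 4)(5 15)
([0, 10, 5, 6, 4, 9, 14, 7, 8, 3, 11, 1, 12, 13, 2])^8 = [0, 11, 9, 14, 4, 3, 2, 7, 8, 6, 1, 10, 12, 13, 5]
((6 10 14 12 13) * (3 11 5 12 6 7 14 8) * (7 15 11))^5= ((3 7 14 6 10 8)(5 12 13 15 11))^5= (15)(3 8 10 6 14 7)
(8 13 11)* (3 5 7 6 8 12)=(3 5 7 6 8 13 11 12)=[0, 1, 2, 5, 4, 7, 8, 6, 13, 9, 10, 12, 3, 11]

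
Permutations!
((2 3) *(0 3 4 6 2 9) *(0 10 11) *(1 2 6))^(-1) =(0 11 10 9 3)(1 4 2)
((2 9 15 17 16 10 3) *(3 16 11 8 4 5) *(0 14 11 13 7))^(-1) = (0 7 13 17 15 9 2 3 5 4 8 11 14)(10 16)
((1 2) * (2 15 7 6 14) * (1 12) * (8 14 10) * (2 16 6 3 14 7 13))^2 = ((1 15 13 2 12)(3 14 16 6 10 8 7))^2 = (1 13 12 15 2)(3 16 10 7 14 6 8)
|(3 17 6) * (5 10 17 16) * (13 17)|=|(3 16 5 10 13 17 6)|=7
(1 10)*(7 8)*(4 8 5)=[0, 10, 2, 3, 8, 4, 6, 5, 7, 9, 1]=(1 10)(4 8 7 5)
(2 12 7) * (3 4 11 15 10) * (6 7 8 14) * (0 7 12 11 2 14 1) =(0 7 14 6 12 8 1)(2 11 15 10 3 4) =[7, 0, 11, 4, 2, 5, 12, 14, 1, 9, 3, 15, 8, 13, 6, 10]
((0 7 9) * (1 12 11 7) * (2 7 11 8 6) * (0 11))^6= (0 7 8)(1 9 6)(2 12 11)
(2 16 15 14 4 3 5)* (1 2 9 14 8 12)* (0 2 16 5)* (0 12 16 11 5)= (0 2)(1 11 5 9 14 4 3 12)(8 16 15)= [2, 11, 0, 12, 3, 9, 6, 7, 16, 14, 10, 5, 1, 13, 4, 8, 15]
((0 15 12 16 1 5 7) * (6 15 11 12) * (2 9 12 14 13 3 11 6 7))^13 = ((0 6 15 7)(1 5 2 9 12 16)(3 11 14 13))^13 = (0 6 15 7)(1 5 2 9 12 16)(3 11 14 13)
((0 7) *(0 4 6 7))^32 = ((4 6 7))^32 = (4 7 6)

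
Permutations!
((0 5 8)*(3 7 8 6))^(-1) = (0 8 7 3 6 5)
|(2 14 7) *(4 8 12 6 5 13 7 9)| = 10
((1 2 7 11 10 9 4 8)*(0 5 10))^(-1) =(0 11 7 2 1 8 4 9 10 5)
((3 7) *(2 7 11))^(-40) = (11)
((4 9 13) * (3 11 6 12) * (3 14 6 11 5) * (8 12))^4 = ((3 5)(4 9 13)(6 8 12 14))^4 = (14)(4 9 13)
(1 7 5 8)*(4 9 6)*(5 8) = [0, 7, 2, 3, 9, 5, 4, 8, 1, 6] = (1 7 8)(4 9 6)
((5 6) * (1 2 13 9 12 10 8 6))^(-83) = ((1 2 13 9 12 10 8 6 5))^(-83) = (1 6 10 9 2 5 8 12 13)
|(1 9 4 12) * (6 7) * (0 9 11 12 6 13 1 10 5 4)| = 18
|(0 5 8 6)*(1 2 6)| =|(0 5 8 1 2 6)| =6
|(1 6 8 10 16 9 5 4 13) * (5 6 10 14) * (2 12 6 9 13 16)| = |(1 10 2 12 6 8 14 5 4 16 13)| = 11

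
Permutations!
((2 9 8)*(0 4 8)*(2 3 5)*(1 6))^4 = ((0 4 8 3 5 2 9)(1 6))^4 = (0 5 4 2 8 9 3)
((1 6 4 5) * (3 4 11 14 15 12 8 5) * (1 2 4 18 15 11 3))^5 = (1 12)(2 18)(3 5)(4 15)(6 8)(11 14)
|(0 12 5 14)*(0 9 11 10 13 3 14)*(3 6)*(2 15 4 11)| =30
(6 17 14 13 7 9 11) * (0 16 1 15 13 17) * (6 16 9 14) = [9, 15, 2, 3, 4, 5, 0, 14, 8, 11, 10, 16, 12, 7, 17, 13, 1, 6] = (0 9 11 16 1 15 13 7 14 17 6)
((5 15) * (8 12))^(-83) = ((5 15)(8 12))^(-83) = (5 15)(8 12)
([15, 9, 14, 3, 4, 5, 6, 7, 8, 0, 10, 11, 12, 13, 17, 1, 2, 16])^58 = [1, 0, 17, 3, 4, 5, 6, 7, 8, 15, 10, 11, 12, 13, 16, 9, 14, 2]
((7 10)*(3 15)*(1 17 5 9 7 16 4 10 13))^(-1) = (1 13 7 9 5 17)(3 15)(4 16 10)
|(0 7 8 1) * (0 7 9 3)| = |(0 9 3)(1 7 8)| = 3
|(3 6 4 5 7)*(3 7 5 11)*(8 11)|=5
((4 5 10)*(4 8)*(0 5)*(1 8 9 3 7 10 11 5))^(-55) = (0 1 8 4)(3 7 10 9)(5 11)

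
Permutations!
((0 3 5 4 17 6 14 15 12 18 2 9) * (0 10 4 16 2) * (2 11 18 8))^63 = ((0 3 5 16 11 18)(2 9 10 4 17 6 14 15 12 8))^63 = (0 16)(2 4 14 8 10 6 12 9 17 15)(3 11)(5 18)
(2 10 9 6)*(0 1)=(0 1)(2 10 9 6)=[1, 0, 10, 3, 4, 5, 2, 7, 8, 6, 9]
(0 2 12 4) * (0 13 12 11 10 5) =(0 2 11 10 5)(4 13 12) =[2, 1, 11, 3, 13, 0, 6, 7, 8, 9, 5, 10, 4, 12]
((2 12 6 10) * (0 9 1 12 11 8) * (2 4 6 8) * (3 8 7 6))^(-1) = (0 8 3 4 10 6 7 12 1 9)(2 11)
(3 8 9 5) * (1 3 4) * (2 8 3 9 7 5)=(1 9 2 8 7 5 4)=[0, 9, 8, 3, 1, 4, 6, 5, 7, 2]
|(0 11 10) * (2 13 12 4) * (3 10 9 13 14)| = |(0 11 9 13 12 4 2 14 3 10)| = 10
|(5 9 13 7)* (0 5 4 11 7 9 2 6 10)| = 30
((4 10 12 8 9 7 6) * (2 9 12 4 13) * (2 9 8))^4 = (13)(2 8 12)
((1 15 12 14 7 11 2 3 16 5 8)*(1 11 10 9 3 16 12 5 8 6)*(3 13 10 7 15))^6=(1 6 5 15 14 12 3)(2 8)(11 16)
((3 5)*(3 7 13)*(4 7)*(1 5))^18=(13)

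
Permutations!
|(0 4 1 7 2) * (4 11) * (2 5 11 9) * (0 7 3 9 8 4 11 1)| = 6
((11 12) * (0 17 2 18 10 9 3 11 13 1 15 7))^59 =((0 17 2 18 10 9 3 11 12 13 1 15 7))^59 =(0 11 17 12 2 13 18 1 10 15 9 7 3)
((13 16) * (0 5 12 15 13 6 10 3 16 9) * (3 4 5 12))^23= (0 13 12 9 15)(3 5 4 10 6 16)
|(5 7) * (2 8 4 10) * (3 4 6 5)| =|(2 8 6 5 7 3 4 10)| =8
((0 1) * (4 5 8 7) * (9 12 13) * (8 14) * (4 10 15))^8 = ((0 1)(4 5 14 8 7 10 15)(9 12 13))^8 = (4 5 14 8 7 10 15)(9 13 12)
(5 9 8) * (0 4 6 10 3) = (0 4 6 10 3)(5 9 8) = [4, 1, 2, 0, 6, 9, 10, 7, 5, 8, 3]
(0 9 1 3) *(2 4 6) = [9, 3, 4, 0, 6, 5, 2, 7, 8, 1] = (0 9 1 3)(2 4 6)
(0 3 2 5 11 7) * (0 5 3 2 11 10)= (0 2 3 11 7 5 10)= [2, 1, 3, 11, 4, 10, 6, 5, 8, 9, 0, 7]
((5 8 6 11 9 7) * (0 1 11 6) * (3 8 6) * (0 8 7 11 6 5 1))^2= ((1 6 3 7)(9 11))^2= (11)(1 3)(6 7)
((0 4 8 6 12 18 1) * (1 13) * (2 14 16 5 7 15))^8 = (18)(2 16 7)(5 15 14)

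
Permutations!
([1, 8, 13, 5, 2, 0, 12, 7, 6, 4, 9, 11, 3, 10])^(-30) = [3, 5, 2, 6, 4, 12, 1, 7, 0, 9, 10, 11, 8, 13]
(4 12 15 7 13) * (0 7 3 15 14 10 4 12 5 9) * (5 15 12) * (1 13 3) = (0 7 3 12 14 10 4 15 1 13 5 9) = [7, 13, 2, 12, 15, 9, 6, 3, 8, 0, 4, 11, 14, 5, 10, 1]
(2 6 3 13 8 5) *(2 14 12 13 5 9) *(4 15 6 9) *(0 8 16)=(0 8 4 15 6 3 5 14 12 13 16)(2 9)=[8, 1, 9, 5, 15, 14, 3, 7, 4, 2, 10, 11, 13, 16, 12, 6, 0]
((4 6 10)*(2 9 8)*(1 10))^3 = (1 6 4 10)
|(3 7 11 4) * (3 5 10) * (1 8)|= 6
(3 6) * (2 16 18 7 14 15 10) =(2 16 18 7 14 15 10)(3 6) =[0, 1, 16, 6, 4, 5, 3, 14, 8, 9, 2, 11, 12, 13, 15, 10, 18, 17, 7]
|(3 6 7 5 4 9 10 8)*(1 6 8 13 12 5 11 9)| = 10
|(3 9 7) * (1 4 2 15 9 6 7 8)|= |(1 4 2 15 9 8)(3 6 7)|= 6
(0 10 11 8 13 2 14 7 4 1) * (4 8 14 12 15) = (0 10 11 14 7 8 13 2 12 15 4 1) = [10, 0, 12, 3, 1, 5, 6, 8, 13, 9, 11, 14, 15, 2, 7, 4]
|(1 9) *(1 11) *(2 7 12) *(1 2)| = 6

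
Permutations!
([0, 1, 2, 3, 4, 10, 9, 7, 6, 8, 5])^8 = (10)(6 8 9)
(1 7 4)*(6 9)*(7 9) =(1 9 6 7 4) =[0, 9, 2, 3, 1, 5, 7, 4, 8, 6]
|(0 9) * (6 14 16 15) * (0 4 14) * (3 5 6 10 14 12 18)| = 8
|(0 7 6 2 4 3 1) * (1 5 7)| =|(0 1)(2 4 3 5 7 6)| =6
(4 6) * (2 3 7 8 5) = (2 3 7 8 5)(4 6) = [0, 1, 3, 7, 6, 2, 4, 8, 5]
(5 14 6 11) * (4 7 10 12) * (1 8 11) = (1 8 11 5 14 6)(4 7 10 12) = [0, 8, 2, 3, 7, 14, 1, 10, 11, 9, 12, 5, 4, 13, 6]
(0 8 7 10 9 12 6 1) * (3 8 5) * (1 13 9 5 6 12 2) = [6, 0, 1, 8, 4, 3, 13, 10, 7, 2, 5, 11, 12, 9] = (0 6 13 9 2 1)(3 8 7 10 5)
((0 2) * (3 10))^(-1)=(0 2)(3 10)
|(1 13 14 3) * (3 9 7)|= 6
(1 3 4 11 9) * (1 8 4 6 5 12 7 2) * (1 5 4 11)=(1 3 6 4)(2 5 12 7)(8 11 9)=[0, 3, 5, 6, 1, 12, 4, 2, 11, 8, 10, 9, 7]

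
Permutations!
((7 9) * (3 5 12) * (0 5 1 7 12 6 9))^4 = (0 12)(1 6)(3 5)(7 9)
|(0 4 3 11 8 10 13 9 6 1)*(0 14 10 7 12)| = |(0 4 3 11 8 7 12)(1 14 10 13 9 6)| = 42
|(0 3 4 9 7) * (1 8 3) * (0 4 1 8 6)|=15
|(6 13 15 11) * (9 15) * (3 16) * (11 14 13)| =4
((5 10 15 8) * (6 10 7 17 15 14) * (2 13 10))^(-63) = ((2 13 10 14 6)(5 7 17 15 8))^(-63) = (2 10 6 13 14)(5 17 8 7 15)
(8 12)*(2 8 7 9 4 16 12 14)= (2 8 14)(4 16 12 7 9)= [0, 1, 8, 3, 16, 5, 6, 9, 14, 4, 10, 11, 7, 13, 2, 15, 12]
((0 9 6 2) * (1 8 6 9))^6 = ((9)(0 1 8 6 2))^6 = (9)(0 1 8 6 2)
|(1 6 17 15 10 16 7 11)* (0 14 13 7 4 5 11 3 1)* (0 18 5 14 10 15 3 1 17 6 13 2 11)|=|(0 10 16 4 14 2 11 18 5)(1 13 7)(3 17)|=18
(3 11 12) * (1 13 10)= (1 13 10)(3 11 12)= [0, 13, 2, 11, 4, 5, 6, 7, 8, 9, 1, 12, 3, 10]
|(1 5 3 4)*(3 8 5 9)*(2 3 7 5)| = 8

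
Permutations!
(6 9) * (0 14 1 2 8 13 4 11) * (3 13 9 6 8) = (0 14 1 2 3 13 4 11)(8 9) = [14, 2, 3, 13, 11, 5, 6, 7, 9, 8, 10, 0, 12, 4, 1]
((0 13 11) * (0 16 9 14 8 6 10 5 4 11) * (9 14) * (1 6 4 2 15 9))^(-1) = ((0 13)(1 6 10 5 2 15 9)(4 11 16 14 8))^(-1) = (0 13)(1 9 15 2 5 10 6)(4 8 14 16 11)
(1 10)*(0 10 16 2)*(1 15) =(0 10 15 1 16 2) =[10, 16, 0, 3, 4, 5, 6, 7, 8, 9, 15, 11, 12, 13, 14, 1, 2]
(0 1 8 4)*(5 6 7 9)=(0 1 8 4)(5 6 7 9)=[1, 8, 2, 3, 0, 6, 7, 9, 4, 5]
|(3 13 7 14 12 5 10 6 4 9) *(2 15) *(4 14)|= |(2 15)(3 13 7 4 9)(5 10 6 14 12)|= 10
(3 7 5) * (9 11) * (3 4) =[0, 1, 2, 7, 3, 4, 6, 5, 8, 11, 10, 9] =(3 7 5 4)(9 11)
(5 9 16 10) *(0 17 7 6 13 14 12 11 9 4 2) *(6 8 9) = (0 17 7 8 9 16 10 5 4 2)(6 13 14 12 11) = [17, 1, 0, 3, 2, 4, 13, 8, 9, 16, 5, 6, 11, 14, 12, 15, 10, 7]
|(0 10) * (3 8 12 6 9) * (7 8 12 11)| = 12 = |(0 10)(3 12 6 9)(7 8 11)|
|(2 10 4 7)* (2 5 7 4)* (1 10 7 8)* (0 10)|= |(0 10 2 7 5 8 1)|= 7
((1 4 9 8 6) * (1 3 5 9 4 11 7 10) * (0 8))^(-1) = ((0 8 6 3 5 9)(1 11 7 10))^(-1) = (0 9 5 3 6 8)(1 10 7 11)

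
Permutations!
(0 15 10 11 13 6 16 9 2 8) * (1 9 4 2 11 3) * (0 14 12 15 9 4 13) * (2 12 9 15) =(0 15 10 3 1 4 12 2 8 14 9 11)(6 16 13) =[15, 4, 8, 1, 12, 5, 16, 7, 14, 11, 3, 0, 2, 6, 9, 10, 13]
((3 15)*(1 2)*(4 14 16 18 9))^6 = (4 14 16 18 9)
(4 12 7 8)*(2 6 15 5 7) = (2 6 15 5 7 8 4 12) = [0, 1, 6, 3, 12, 7, 15, 8, 4, 9, 10, 11, 2, 13, 14, 5]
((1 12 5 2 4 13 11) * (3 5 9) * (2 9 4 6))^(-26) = (1 11 13 4 12)(3 5 9) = ((1 12 4 13 11)(2 6)(3 5 9))^(-26)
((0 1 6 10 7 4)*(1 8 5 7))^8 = ((0 8 5 7 4)(1 6 10))^8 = (0 7 8 4 5)(1 10 6)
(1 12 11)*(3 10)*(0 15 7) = (0 15 7)(1 12 11)(3 10) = [15, 12, 2, 10, 4, 5, 6, 0, 8, 9, 3, 1, 11, 13, 14, 7]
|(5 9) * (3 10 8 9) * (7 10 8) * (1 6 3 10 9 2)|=|(1 6 3 8 2)(5 10 7 9)|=20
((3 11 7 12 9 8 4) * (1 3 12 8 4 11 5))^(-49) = (1 5 3)(4 9 12)(7 11 8)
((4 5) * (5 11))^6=(11)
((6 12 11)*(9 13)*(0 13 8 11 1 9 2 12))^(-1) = (0 6 11 8 9 1 12 2 13)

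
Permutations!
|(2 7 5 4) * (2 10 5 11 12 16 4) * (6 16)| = 9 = |(2 7 11 12 6 16 4 10 5)|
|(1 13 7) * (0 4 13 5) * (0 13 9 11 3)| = 20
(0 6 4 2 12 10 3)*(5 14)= (0 6 4 2 12 10 3)(5 14)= [6, 1, 12, 0, 2, 14, 4, 7, 8, 9, 3, 11, 10, 13, 5]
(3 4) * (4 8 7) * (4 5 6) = (3 8 7 5 6 4) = [0, 1, 2, 8, 3, 6, 4, 5, 7]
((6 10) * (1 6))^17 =(1 10 6)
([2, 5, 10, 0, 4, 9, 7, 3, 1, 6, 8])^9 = [3, 8, 0, 7, 4, 1, 9, 6, 10, 5, 2]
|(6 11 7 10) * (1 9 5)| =|(1 9 5)(6 11 7 10)| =12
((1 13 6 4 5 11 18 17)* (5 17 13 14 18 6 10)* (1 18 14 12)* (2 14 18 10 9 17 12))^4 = (1 13 5 12 18 10 4 14 17 6 2 9 11)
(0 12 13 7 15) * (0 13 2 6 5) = (0 12 2 6 5)(7 15 13) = [12, 1, 6, 3, 4, 0, 5, 15, 8, 9, 10, 11, 2, 7, 14, 13]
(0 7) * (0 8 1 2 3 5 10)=(0 7 8 1 2 3 5 10)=[7, 2, 3, 5, 4, 10, 6, 8, 1, 9, 0]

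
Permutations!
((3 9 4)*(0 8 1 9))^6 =(9) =((0 8 1 9 4 3))^6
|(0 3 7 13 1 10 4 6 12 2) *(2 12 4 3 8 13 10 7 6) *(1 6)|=|(0 8 13 6 4 2)(1 7 10 3)|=12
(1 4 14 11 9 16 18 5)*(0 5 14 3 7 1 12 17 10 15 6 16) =(0 5 12 17 10 15 6 16 18 14 11 9)(1 4 3 7) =[5, 4, 2, 7, 3, 12, 16, 1, 8, 0, 15, 9, 17, 13, 11, 6, 18, 10, 14]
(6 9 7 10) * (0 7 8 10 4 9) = (0 7 4 9 8 10 6) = [7, 1, 2, 3, 9, 5, 0, 4, 10, 8, 6]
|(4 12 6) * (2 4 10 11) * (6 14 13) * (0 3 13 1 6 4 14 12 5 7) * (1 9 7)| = 13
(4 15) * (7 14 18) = [0, 1, 2, 3, 15, 5, 6, 14, 8, 9, 10, 11, 12, 13, 18, 4, 16, 17, 7] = (4 15)(7 14 18)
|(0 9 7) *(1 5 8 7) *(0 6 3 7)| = |(0 9 1 5 8)(3 7 6)| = 15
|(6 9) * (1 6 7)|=|(1 6 9 7)|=4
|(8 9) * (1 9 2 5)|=|(1 9 8 2 5)|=5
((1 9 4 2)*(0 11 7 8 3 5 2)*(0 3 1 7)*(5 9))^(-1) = (0 11)(1 8 7 2 5)(3 4 9)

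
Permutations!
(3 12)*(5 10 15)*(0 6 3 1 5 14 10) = [6, 5, 2, 12, 4, 0, 3, 7, 8, 9, 15, 11, 1, 13, 10, 14] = (0 6 3 12 1 5)(10 15 14)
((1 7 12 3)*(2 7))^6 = (1 2 7 12 3)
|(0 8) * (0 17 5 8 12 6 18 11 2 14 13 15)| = |(0 12 6 18 11 2 14 13 15)(5 8 17)| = 9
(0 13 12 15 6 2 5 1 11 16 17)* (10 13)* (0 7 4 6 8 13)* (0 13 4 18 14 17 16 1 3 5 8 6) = (0 10 13 12 15 6 2 8 4)(1 11)(3 5)(7 18 14 17) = [10, 11, 8, 5, 0, 3, 2, 18, 4, 9, 13, 1, 15, 12, 17, 6, 16, 7, 14]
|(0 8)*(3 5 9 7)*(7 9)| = 6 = |(9)(0 8)(3 5 7)|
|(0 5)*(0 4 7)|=4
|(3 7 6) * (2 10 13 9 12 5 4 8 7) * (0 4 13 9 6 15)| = 40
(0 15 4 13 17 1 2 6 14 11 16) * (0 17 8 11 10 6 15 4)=(0 4 13 8 11 16 17 1 2 15)(6 14 10)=[4, 2, 15, 3, 13, 5, 14, 7, 11, 9, 6, 16, 12, 8, 10, 0, 17, 1]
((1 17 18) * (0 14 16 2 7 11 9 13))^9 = (18)(0 14 16 2 7 11 9 13)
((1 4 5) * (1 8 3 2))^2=((1 4 5 8 3 2))^2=(1 5 3)(2 4 8)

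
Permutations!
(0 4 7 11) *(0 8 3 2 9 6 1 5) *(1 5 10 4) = (0 1 10 4 7 11 8 3 2 9 6 5) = [1, 10, 9, 2, 7, 0, 5, 11, 3, 6, 4, 8]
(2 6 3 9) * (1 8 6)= (1 8 6 3 9 2)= [0, 8, 1, 9, 4, 5, 3, 7, 6, 2]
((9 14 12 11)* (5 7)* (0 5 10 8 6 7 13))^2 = (0 13 5)(6 10)(7 8)(9 12)(11 14)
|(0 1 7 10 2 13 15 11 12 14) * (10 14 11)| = 4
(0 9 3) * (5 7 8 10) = [9, 1, 2, 0, 4, 7, 6, 8, 10, 3, 5] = (0 9 3)(5 7 8 10)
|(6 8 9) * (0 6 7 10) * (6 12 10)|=12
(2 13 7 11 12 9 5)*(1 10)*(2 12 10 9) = (1 9 5 12 2 13 7 11 10) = [0, 9, 13, 3, 4, 12, 6, 11, 8, 5, 1, 10, 2, 7]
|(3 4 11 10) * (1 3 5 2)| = 7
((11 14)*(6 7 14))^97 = (6 7 14 11)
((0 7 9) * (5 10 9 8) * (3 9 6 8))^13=((0 7 3 9)(5 10 6 8))^13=(0 7 3 9)(5 10 6 8)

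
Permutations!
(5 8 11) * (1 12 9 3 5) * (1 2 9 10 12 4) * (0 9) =(0 9 3 5 8 11 2)(1 4)(10 12) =[9, 4, 0, 5, 1, 8, 6, 7, 11, 3, 12, 2, 10]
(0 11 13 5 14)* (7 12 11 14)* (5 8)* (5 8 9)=[14, 1, 2, 3, 4, 7, 6, 12, 8, 5, 10, 13, 11, 9, 0]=(0 14)(5 7 12 11 13 9)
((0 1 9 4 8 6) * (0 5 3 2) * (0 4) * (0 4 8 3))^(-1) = (0 5 6 8 2 3 4 9 1)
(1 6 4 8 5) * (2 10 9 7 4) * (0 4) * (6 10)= (0 4 8 5 1 10 9 7)(2 6)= [4, 10, 6, 3, 8, 1, 2, 0, 5, 7, 9]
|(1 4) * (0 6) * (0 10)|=|(0 6 10)(1 4)|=6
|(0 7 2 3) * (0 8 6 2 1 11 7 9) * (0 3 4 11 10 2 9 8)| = 30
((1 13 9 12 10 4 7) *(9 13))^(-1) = ((13)(1 9 12 10 4 7))^(-1) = (13)(1 7 4 10 12 9)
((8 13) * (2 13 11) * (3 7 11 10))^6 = ((2 13 8 10 3 7 11))^6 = (2 11 7 3 10 8 13)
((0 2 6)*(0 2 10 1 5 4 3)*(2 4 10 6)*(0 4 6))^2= (1 10 5)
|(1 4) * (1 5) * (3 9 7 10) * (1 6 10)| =|(1 4 5 6 10 3 9 7)| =8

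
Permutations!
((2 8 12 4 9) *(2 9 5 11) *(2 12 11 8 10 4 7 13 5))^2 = (2 4 10)(5 11 7)(8 12 13)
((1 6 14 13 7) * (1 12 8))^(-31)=((1 6 14 13 7 12 8))^(-31)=(1 7 6 12 14 8 13)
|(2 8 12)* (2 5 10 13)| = |(2 8 12 5 10 13)| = 6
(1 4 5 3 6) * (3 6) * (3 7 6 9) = [0, 4, 2, 7, 5, 9, 1, 6, 8, 3] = (1 4 5 9 3 7 6)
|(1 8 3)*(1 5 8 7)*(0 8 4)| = 10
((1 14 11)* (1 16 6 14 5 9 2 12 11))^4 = ((1 5 9 2 12 11 16 6 14))^4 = (1 12 14 2 6 9 16 5 11)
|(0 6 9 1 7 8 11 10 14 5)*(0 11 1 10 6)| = |(1 7 8)(5 11 6 9 10 14)| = 6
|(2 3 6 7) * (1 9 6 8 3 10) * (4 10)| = |(1 9 6 7 2 4 10)(3 8)| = 14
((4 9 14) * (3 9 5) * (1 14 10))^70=(14)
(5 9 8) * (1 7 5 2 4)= (1 7 5 9 8 2 4)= [0, 7, 4, 3, 1, 9, 6, 5, 2, 8]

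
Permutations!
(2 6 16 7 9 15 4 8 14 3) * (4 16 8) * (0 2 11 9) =(0 2 6 8 14 3 11 9 15 16 7) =[2, 1, 6, 11, 4, 5, 8, 0, 14, 15, 10, 9, 12, 13, 3, 16, 7]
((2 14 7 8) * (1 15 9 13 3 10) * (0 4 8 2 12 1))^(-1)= (0 10 3 13 9 15 1 12 8 4)(2 7 14)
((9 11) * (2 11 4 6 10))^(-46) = (2 9 6)(4 10 11)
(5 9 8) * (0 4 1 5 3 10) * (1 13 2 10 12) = (0 4 13 2 10)(1 5 9 8 3 12) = [4, 5, 10, 12, 13, 9, 6, 7, 3, 8, 0, 11, 1, 2]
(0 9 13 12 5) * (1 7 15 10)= (0 9 13 12 5)(1 7 15 10)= [9, 7, 2, 3, 4, 0, 6, 15, 8, 13, 1, 11, 5, 12, 14, 10]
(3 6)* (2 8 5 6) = (2 8 5 6 3) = [0, 1, 8, 2, 4, 6, 3, 7, 5]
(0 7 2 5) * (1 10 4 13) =(0 7 2 5)(1 10 4 13) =[7, 10, 5, 3, 13, 0, 6, 2, 8, 9, 4, 11, 12, 1]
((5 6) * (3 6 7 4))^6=((3 6 5 7 4))^6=(3 6 5 7 4)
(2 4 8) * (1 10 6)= (1 10 6)(2 4 8)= [0, 10, 4, 3, 8, 5, 1, 7, 2, 9, 6]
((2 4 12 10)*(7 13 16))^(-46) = ((2 4 12 10)(7 13 16))^(-46) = (2 12)(4 10)(7 16 13)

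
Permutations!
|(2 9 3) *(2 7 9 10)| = |(2 10)(3 7 9)| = 6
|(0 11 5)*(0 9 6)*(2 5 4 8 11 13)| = 6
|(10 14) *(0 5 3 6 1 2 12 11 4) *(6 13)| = 10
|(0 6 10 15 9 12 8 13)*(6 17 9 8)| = 9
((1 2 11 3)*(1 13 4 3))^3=((1 2 11)(3 13 4))^3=(13)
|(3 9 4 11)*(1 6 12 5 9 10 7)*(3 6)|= 12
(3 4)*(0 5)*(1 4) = (0 5)(1 4 3) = [5, 4, 2, 1, 3, 0]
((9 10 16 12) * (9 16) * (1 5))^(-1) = (1 5)(9 10)(12 16)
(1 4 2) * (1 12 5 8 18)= (1 4 2 12 5 8 18)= [0, 4, 12, 3, 2, 8, 6, 7, 18, 9, 10, 11, 5, 13, 14, 15, 16, 17, 1]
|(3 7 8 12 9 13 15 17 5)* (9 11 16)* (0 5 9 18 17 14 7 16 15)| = |(0 5 3 16 18 17 9 13)(7 8 12 11 15 14)| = 24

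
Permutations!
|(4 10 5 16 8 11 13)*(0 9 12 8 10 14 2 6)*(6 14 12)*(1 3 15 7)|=60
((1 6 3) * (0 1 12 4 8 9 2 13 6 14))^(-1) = (0 14 1)(2 9 8 4 12 3 6 13) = ((0 1 14)(2 13 6 3 12 4 8 9))^(-1)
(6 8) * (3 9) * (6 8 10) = (3 9)(6 10) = [0, 1, 2, 9, 4, 5, 10, 7, 8, 3, 6]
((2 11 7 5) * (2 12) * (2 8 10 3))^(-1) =((2 11 7 5 12 8 10 3))^(-1) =(2 3 10 8 12 5 7 11)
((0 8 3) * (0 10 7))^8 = (0 10 8 7 3)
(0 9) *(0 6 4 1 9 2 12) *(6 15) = (0 2 12)(1 9 15 6 4) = [2, 9, 12, 3, 1, 5, 4, 7, 8, 15, 10, 11, 0, 13, 14, 6]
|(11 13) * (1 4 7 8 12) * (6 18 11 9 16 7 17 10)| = 13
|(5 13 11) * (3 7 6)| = |(3 7 6)(5 13 11)| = 3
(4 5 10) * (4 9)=(4 5 10 9)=[0, 1, 2, 3, 5, 10, 6, 7, 8, 4, 9]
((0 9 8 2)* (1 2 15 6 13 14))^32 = (0 13 9 14 8 1 15 2 6)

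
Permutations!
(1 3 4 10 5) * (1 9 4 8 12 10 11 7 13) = (1 3 8 12 10 5 9 4 11 7 13) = [0, 3, 2, 8, 11, 9, 6, 13, 12, 4, 5, 7, 10, 1]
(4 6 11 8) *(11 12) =(4 6 12 11 8) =[0, 1, 2, 3, 6, 5, 12, 7, 4, 9, 10, 8, 11]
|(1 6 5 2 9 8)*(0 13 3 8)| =9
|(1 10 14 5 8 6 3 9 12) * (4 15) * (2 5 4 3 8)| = 8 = |(1 10 14 4 15 3 9 12)(2 5)(6 8)|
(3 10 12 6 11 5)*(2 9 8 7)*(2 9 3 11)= (2 3 10 12 6)(5 11)(7 9 8)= [0, 1, 3, 10, 4, 11, 2, 9, 7, 8, 12, 5, 6]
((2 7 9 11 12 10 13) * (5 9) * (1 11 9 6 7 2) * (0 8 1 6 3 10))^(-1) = ((0 8 1 11 12)(3 10 13 6 7 5))^(-1) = (0 12 11 1 8)(3 5 7 6 13 10)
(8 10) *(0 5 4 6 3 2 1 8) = (0 5 4 6 3 2 1 8 10) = [5, 8, 1, 2, 6, 4, 3, 7, 10, 9, 0]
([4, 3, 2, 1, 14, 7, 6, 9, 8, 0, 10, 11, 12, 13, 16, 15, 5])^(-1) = [9, 3, 2, 1, 0, 16, 6, 5, 8, 7, 10, 11, 12, 13, 4, 15, 14]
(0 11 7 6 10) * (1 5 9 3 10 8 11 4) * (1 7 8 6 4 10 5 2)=(0 10)(1 2)(3 5 9)(4 7)(8 11)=[10, 2, 1, 5, 7, 9, 6, 4, 11, 3, 0, 8]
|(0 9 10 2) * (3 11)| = 4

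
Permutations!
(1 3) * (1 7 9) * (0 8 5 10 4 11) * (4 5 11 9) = (0 8 11)(1 3 7 4 9)(5 10) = [8, 3, 2, 7, 9, 10, 6, 4, 11, 1, 5, 0]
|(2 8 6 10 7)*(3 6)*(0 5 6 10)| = 15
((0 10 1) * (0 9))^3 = (0 9 1 10)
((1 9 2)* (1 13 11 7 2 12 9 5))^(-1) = ((1 5)(2 13 11 7)(9 12))^(-1) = (1 5)(2 7 11 13)(9 12)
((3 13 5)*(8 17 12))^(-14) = (3 13 5)(8 17 12)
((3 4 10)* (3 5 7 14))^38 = ((3 4 10 5 7 14))^38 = (3 10 7)(4 5 14)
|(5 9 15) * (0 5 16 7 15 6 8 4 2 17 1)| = 9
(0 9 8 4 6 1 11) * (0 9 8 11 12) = (0 8 4 6 1 12)(9 11) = [8, 12, 2, 3, 6, 5, 1, 7, 4, 11, 10, 9, 0]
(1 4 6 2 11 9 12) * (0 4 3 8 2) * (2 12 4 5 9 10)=(0 5 9 4 6)(1 3 8 12)(2 11 10)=[5, 3, 11, 8, 6, 9, 0, 7, 12, 4, 2, 10, 1]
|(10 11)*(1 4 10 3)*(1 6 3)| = 4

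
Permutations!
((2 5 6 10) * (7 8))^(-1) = ((2 5 6 10)(7 8))^(-1) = (2 10 6 5)(7 8)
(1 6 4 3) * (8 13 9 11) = (1 6 4 3)(8 13 9 11) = [0, 6, 2, 1, 3, 5, 4, 7, 13, 11, 10, 8, 12, 9]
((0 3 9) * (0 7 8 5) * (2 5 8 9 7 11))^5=((0 3 7 9 11 2 5))^5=(0 2 9 3 5 11 7)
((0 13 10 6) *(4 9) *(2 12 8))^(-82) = (0 10)(2 8 12)(6 13)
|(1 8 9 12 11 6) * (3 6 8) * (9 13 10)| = 6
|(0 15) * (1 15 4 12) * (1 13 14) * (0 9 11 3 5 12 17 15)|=12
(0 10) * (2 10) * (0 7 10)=[2, 1, 0, 3, 4, 5, 6, 10, 8, 9, 7]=(0 2)(7 10)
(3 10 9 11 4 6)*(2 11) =(2 11 4 6 3 10 9) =[0, 1, 11, 10, 6, 5, 3, 7, 8, 2, 9, 4]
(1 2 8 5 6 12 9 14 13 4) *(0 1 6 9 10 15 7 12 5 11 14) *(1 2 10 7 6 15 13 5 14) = [2, 10, 8, 3, 15, 9, 14, 12, 11, 0, 13, 1, 7, 4, 5, 6] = (0 2 8 11 1 10 13 4 15 6 14 5 9)(7 12)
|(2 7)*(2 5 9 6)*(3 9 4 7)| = 12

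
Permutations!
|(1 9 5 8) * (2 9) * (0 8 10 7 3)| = |(0 8 1 2 9 5 10 7 3)| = 9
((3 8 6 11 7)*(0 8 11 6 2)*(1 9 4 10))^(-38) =((0 8 2)(1 9 4 10)(3 11 7))^(-38) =(0 8 2)(1 4)(3 11 7)(9 10)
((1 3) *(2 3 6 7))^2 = ((1 6 7 2 3))^2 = (1 7 3 6 2)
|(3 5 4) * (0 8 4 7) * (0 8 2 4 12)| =|(0 2 4 3 5 7 8 12)| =8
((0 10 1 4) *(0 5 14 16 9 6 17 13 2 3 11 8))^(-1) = (0 8 11 3 2 13 17 6 9 16 14 5 4 1 10)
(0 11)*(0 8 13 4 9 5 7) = [11, 1, 2, 3, 9, 7, 6, 0, 13, 5, 10, 8, 12, 4] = (0 11 8 13 4 9 5 7)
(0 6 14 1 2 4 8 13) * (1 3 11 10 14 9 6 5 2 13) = [5, 13, 4, 11, 8, 2, 9, 7, 1, 6, 14, 10, 12, 0, 3] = (0 5 2 4 8 1 13)(3 11 10 14)(6 9)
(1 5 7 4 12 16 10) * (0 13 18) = [13, 5, 2, 3, 12, 7, 6, 4, 8, 9, 1, 11, 16, 18, 14, 15, 10, 17, 0] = (0 13 18)(1 5 7 4 12 16 10)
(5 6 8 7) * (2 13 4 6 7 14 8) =[0, 1, 13, 3, 6, 7, 2, 5, 14, 9, 10, 11, 12, 4, 8] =(2 13 4 6)(5 7)(8 14)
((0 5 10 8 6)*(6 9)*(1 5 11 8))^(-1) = (0 6 9 8 11)(1 10 5)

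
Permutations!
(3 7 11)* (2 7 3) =[0, 1, 7, 3, 4, 5, 6, 11, 8, 9, 10, 2] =(2 7 11)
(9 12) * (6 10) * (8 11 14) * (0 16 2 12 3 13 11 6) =(0 16 2 12 9 3 13 11 14 8 6 10) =[16, 1, 12, 13, 4, 5, 10, 7, 6, 3, 0, 14, 9, 11, 8, 15, 2]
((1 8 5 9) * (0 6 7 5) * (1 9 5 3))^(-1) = (9)(0 8 1 3 7 6)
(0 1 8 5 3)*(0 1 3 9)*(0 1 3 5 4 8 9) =(0 5)(1 9)(4 8) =[5, 9, 2, 3, 8, 0, 6, 7, 4, 1]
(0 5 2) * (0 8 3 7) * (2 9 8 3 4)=[5, 1, 3, 7, 2, 9, 6, 0, 4, 8]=(0 5 9 8 4 2 3 7)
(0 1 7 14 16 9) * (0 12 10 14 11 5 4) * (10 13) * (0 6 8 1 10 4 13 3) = [10, 7, 2, 0, 6, 13, 8, 11, 1, 12, 14, 5, 3, 4, 16, 15, 9] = (0 10 14 16 9 12 3)(1 7 11 5 13 4 6 8)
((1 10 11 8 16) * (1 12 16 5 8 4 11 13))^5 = (1 13 10)(4 11)(5 8)(12 16)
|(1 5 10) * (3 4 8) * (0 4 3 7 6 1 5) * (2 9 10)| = |(0 4 8 7 6 1)(2 9 10 5)| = 12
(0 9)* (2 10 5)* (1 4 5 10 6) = (10)(0 9)(1 4 5 2 6) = [9, 4, 6, 3, 5, 2, 1, 7, 8, 0, 10]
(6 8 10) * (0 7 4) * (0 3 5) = (0 7 4 3 5)(6 8 10) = [7, 1, 2, 5, 3, 0, 8, 4, 10, 9, 6]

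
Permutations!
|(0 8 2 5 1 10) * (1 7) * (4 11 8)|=9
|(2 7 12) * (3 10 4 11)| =|(2 7 12)(3 10 4 11)| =12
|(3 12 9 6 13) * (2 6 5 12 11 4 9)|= 9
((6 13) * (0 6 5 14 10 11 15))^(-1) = (0 15 11 10 14 5 13 6)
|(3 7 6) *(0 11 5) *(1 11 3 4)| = 8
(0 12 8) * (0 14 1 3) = (0 12 8 14 1 3) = [12, 3, 2, 0, 4, 5, 6, 7, 14, 9, 10, 11, 8, 13, 1]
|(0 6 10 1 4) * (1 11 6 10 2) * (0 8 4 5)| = 14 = |(0 10 11 6 2 1 5)(4 8)|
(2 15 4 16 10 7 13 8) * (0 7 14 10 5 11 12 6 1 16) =(0 7 13 8 2 15 4)(1 16 5 11 12 6)(10 14) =[7, 16, 15, 3, 0, 11, 1, 13, 2, 9, 14, 12, 6, 8, 10, 4, 5]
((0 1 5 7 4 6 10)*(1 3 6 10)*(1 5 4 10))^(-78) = ((0 3 6 5 7 10)(1 4))^(-78) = (10)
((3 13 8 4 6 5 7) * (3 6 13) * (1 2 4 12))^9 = ((1 2 4 13 8 12)(5 7 6))^9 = (1 13)(2 8)(4 12)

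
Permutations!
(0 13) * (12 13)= (0 12 13)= [12, 1, 2, 3, 4, 5, 6, 7, 8, 9, 10, 11, 13, 0]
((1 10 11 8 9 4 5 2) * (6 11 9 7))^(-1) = ((1 10 9 4 5 2)(6 11 8 7))^(-1) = (1 2 5 4 9 10)(6 7 8 11)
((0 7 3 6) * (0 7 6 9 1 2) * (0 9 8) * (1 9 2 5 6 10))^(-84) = (0 6)(1 3)(5 8)(7 10)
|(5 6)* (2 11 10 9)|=4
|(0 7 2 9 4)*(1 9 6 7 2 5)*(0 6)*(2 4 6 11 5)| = 9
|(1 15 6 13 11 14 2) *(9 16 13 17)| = 10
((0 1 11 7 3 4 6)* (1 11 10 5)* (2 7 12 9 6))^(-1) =((0 11 12 9 6)(1 10 5)(2 7 3 4))^(-1) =(0 6 9 12 11)(1 5 10)(2 4 3 7)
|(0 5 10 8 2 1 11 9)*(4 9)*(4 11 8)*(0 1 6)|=9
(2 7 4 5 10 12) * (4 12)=(2 7 12)(4 5 10)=[0, 1, 7, 3, 5, 10, 6, 12, 8, 9, 4, 11, 2]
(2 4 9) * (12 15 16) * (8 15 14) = (2 4 9)(8 15 16 12 14) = [0, 1, 4, 3, 9, 5, 6, 7, 15, 2, 10, 11, 14, 13, 8, 16, 12]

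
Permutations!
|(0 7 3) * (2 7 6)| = |(0 6 2 7 3)| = 5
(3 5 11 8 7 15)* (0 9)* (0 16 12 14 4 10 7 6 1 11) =(0 9 16 12 14 4 10 7 15 3 5)(1 11 8 6) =[9, 11, 2, 5, 10, 0, 1, 15, 6, 16, 7, 8, 14, 13, 4, 3, 12]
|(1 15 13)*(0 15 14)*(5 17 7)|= |(0 15 13 1 14)(5 17 7)|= 15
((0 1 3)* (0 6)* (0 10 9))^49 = (0 1 3 6 10 9)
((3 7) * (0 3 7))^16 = ((7)(0 3))^16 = (7)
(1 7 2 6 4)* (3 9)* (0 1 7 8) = (0 1 8)(2 6 4 7)(3 9) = [1, 8, 6, 9, 7, 5, 4, 2, 0, 3]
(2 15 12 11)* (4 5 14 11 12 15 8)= (15)(2 8 4 5 14 11)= [0, 1, 8, 3, 5, 14, 6, 7, 4, 9, 10, 2, 12, 13, 11, 15]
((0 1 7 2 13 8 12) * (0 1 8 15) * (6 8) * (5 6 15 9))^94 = (15)(1 9 12 13 8 2 6 7 5)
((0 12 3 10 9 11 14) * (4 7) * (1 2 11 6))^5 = ((0 12 3 10 9 6 1 2 11 14)(4 7))^5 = (0 6)(1 12)(2 3)(4 7)(9 14)(10 11)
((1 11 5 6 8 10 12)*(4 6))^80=((1 11 5 4 6 8 10 12))^80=(12)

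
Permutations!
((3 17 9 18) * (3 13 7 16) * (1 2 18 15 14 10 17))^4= ((1 2 18 13 7 16 3)(9 15 14 10 17))^4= (1 7 2 16 18 3 13)(9 17 10 14 15)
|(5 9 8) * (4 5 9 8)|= 4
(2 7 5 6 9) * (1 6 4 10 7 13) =(1 6 9 2 13)(4 10 7 5) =[0, 6, 13, 3, 10, 4, 9, 5, 8, 2, 7, 11, 12, 1]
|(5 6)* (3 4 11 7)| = 4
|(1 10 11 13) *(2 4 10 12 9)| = |(1 12 9 2 4 10 11 13)| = 8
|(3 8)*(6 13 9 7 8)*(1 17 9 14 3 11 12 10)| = 8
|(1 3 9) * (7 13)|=|(1 3 9)(7 13)|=6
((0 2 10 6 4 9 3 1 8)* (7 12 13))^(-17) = (0 2 10 6 4 9 3 1 8)(7 12 13)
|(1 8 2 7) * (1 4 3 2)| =|(1 8)(2 7 4 3)| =4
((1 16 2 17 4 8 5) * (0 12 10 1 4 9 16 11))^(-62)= ((0 12 10 1 11)(2 17 9 16)(4 8 5))^(-62)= (0 1 12 11 10)(2 9)(4 8 5)(16 17)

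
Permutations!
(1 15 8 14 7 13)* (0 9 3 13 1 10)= [9, 15, 2, 13, 4, 5, 6, 1, 14, 3, 0, 11, 12, 10, 7, 8]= (0 9 3 13 10)(1 15 8 14 7)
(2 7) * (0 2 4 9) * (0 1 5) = (0 2 7 4 9 1 5) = [2, 5, 7, 3, 9, 0, 6, 4, 8, 1]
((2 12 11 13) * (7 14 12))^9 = (2 12)(7 11)(13 14)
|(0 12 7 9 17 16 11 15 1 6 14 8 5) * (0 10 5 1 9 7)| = 20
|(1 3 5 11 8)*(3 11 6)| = |(1 11 8)(3 5 6)| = 3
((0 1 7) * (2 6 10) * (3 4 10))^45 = ((0 1 7)(2 6 3 4 10))^45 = (10)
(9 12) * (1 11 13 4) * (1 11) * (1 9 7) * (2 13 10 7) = (1 9 12 2 13 4 11 10 7) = [0, 9, 13, 3, 11, 5, 6, 1, 8, 12, 7, 10, 2, 4]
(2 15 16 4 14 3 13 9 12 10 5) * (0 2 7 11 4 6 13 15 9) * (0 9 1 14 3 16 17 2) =[0, 14, 1, 15, 3, 7, 13, 11, 8, 12, 5, 4, 10, 9, 16, 17, 6, 2] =(1 14 16 6 13 9 12 10 5 7 11 4 3 15 17 2)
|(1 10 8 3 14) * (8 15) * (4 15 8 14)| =|(1 10 8 3 4 15 14)| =7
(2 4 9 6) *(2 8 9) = (2 4)(6 8 9) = [0, 1, 4, 3, 2, 5, 8, 7, 9, 6]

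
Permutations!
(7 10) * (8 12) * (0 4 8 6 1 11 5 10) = (0 4 8 12 6 1 11 5 10 7) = [4, 11, 2, 3, 8, 10, 1, 0, 12, 9, 7, 5, 6]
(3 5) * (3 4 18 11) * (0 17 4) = (0 17 4 18 11 3 5) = [17, 1, 2, 5, 18, 0, 6, 7, 8, 9, 10, 3, 12, 13, 14, 15, 16, 4, 11]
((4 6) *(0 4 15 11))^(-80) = ((0 4 6 15 11))^(-80) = (15)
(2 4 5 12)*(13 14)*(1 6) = (1 6)(2 4 5 12)(13 14) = [0, 6, 4, 3, 5, 12, 1, 7, 8, 9, 10, 11, 2, 14, 13]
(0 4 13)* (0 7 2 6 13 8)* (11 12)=(0 4 8)(2 6 13 7)(11 12)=[4, 1, 6, 3, 8, 5, 13, 2, 0, 9, 10, 12, 11, 7]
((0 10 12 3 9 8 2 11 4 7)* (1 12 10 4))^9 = (1 3 8 11 12 9 2)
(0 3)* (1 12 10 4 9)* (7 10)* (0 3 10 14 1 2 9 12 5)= [10, 5, 9, 3, 12, 0, 6, 14, 8, 2, 4, 11, 7, 13, 1]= (0 10 4 12 7 14 1 5)(2 9)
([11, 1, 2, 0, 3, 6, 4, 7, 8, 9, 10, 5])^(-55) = [3, 1, 2, 4, 6, 11, 5, 7, 8, 9, 10, 0]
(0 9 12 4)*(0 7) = (0 9 12 4 7) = [9, 1, 2, 3, 7, 5, 6, 0, 8, 12, 10, 11, 4]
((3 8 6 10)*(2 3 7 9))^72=(2 8 10 9 3 6 7)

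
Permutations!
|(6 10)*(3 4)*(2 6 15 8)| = 10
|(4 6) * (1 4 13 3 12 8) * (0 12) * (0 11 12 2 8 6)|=|(0 2 8 1 4)(3 11 12 6 13)|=5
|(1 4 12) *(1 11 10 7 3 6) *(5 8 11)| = |(1 4 12 5 8 11 10 7 3 6)| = 10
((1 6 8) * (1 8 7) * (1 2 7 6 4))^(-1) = ((8)(1 4)(2 7))^(-1) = (8)(1 4)(2 7)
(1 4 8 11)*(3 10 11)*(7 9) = (1 4 8 3 10 11)(7 9) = [0, 4, 2, 10, 8, 5, 6, 9, 3, 7, 11, 1]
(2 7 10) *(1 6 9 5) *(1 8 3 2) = (1 6 9 5 8 3 2 7 10) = [0, 6, 7, 2, 4, 8, 9, 10, 3, 5, 1]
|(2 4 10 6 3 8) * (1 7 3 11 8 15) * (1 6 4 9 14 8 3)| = 4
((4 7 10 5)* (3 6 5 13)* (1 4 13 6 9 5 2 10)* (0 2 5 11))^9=(13)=((0 2 10 6 5 13 3 9 11)(1 4 7))^9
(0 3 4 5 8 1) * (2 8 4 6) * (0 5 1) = [3, 5, 8, 6, 1, 4, 2, 7, 0] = (0 3 6 2 8)(1 5 4)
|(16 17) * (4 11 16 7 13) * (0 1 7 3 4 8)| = |(0 1 7 13 8)(3 4 11 16 17)| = 5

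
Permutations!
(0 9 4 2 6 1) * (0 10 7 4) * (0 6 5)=(0 9 6 1 10 7 4 2 5)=[9, 10, 5, 3, 2, 0, 1, 4, 8, 6, 7]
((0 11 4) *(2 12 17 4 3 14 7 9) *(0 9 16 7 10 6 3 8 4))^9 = ((0 11 8 4 9 2 12 17)(3 14 10 6)(7 16))^9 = (0 11 8 4 9 2 12 17)(3 14 10 6)(7 16)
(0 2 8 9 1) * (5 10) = [2, 0, 8, 3, 4, 10, 6, 7, 9, 1, 5] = (0 2 8 9 1)(5 10)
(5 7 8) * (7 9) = [0, 1, 2, 3, 4, 9, 6, 8, 5, 7] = (5 9 7 8)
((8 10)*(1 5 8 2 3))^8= (1 8 2)(3 5 10)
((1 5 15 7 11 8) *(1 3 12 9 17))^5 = ((1 5 15 7 11 8 3 12 9 17))^5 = (1 8)(3 5)(7 9)(11 17)(12 15)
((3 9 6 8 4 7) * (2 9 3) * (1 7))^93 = ((1 7 2 9 6 8 4))^93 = (1 2 6 4 7 9 8)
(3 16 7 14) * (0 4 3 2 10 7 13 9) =(0 4 3 16 13 9)(2 10 7 14) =[4, 1, 10, 16, 3, 5, 6, 14, 8, 0, 7, 11, 12, 9, 2, 15, 13]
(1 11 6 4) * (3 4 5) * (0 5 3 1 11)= (0 5 1)(3 4 11 6)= [5, 0, 2, 4, 11, 1, 3, 7, 8, 9, 10, 6]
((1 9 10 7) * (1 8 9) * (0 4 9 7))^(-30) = (0 9)(4 10)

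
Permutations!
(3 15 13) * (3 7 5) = (3 15 13 7 5) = [0, 1, 2, 15, 4, 3, 6, 5, 8, 9, 10, 11, 12, 7, 14, 13]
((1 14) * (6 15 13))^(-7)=(1 14)(6 13 15)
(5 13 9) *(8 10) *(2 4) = [0, 1, 4, 3, 2, 13, 6, 7, 10, 5, 8, 11, 12, 9] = (2 4)(5 13 9)(8 10)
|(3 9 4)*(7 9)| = |(3 7 9 4)| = 4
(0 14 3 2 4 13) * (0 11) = (0 14 3 2 4 13 11) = [14, 1, 4, 2, 13, 5, 6, 7, 8, 9, 10, 0, 12, 11, 3]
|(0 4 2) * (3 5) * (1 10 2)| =10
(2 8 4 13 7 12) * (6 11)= (2 8 4 13 7 12)(6 11)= [0, 1, 8, 3, 13, 5, 11, 12, 4, 9, 10, 6, 2, 7]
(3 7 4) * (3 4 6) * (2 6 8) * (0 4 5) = [4, 1, 6, 7, 5, 0, 3, 8, 2] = (0 4 5)(2 6 3 7 8)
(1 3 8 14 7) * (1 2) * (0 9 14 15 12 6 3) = [9, 0, 1, 8, 4, 5, 3, 2, 15, 14, 10, 11, 6, 13, 7, 12] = (0 9 14 7 2 1)(3 8 15 12 6)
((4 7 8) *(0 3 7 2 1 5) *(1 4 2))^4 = (0 2)(1 7)(3 4)(5 8)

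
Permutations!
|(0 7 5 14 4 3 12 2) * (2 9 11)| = |(0 7 5 14 4 3 12 9 11 2)| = 10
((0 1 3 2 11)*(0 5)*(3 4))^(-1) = (0 5 11 2 3 4 1)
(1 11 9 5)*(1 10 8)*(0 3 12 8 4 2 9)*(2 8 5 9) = (0 3 12 5 10 4 8 1 11) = [3, 11, 2, 12, 8, 10, 6, 7, 1, 9, 4, 0, 5]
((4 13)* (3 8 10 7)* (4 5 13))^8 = ((3 8 10 7)(5 13))^8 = (13)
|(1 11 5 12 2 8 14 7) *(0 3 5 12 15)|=|(0 3 5 15)(1 11 12 2 8 14 7)|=28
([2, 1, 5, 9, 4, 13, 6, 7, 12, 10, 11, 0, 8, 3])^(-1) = (0 11 10 9 3 13 5 2)(8 12)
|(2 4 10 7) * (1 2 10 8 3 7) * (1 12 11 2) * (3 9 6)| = |(2 4 8 9 6 3 7 10 12 11)| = 10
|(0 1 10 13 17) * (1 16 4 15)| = |(0 16 4 15 1 10 13 17)| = 8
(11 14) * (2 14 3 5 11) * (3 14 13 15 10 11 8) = (2 13 15 10 11 14)(3 5 8) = [0, 1, 13, 5, 4, 8, 6, 7, 3, 9, 11, 14, 12, 15, 2, 10]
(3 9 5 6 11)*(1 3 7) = (1 3 9 5 6 11 7) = [0, 3, 2, 9, 4, 6, 11, 1, 8, 5, 10, 7]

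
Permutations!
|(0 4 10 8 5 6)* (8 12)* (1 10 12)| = |(0 4 12 8 5 6)(1 10)| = 6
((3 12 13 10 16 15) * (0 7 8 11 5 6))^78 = (16)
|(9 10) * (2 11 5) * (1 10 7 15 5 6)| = 9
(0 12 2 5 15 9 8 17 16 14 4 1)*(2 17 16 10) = (0 12 17 10 2 5 15 9 8 16 14 4 1) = [12, 0, 5, 3, 1, 15, 6, 7, 16, 8, 2, 11, 17, 13, 4, 9, 14, 10]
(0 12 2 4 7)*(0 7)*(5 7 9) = (0 12 2 4)(5 7 9) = [12, 1, 4, 3, 0, 7, 6, 9, 8, 5, 10, 11, 2]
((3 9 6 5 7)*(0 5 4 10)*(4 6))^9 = ((0 5 7 3 9 4 10))^9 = (0 7 9 10 5 3 4)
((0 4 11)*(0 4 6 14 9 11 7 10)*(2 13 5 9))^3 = ((0 6 14 2 13 5 9 11 4 7 10))^3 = (0 2 9 7 6 13 11 10 14 5 4)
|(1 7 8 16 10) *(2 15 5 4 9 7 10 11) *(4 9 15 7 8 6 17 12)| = 12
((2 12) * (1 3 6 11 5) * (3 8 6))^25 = ((1 8 6 11 5)(2 12))^25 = (2 12)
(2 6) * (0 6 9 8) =(0 6 2 9 8) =[6, 1, 9, 3, 4, 5, 2, 7, 0, 8]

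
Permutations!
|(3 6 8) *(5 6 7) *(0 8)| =|(0 8 3 7 5 6)| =6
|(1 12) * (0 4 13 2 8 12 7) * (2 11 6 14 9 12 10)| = 30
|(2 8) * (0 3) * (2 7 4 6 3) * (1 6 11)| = 9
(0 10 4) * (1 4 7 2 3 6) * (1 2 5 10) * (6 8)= (0 1 4)(2 3 8 6)(5 10 7)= [1, 4, 3, 8, 0, 10, 2, 5, 6, 9, 7]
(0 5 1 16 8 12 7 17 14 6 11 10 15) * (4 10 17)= (0 5 1 16 8 12 7 4 10 15)(6 11 17 14)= [5, 16, 2, 3, 10, 1, 11, 4, 12, 9, 15, 17, 7, 13, 6, 0, 8, 14]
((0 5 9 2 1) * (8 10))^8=((0 5 9 2 1)(8 10))^8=(10)(0 2 5 1 9)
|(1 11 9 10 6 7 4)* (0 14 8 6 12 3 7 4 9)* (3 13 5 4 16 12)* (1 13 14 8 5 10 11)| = |(0 8 6 16 12 14 5 4 13 10 3 7 9 11)| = 14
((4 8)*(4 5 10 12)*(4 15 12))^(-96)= (15)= ((4 8 5 10)(12 15))^(-96)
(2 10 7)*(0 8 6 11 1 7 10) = (0 8 6 11 1 7 2) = [8, 7, 0, 3, 4, 5, 11, 2, 6, 9, 10, 1]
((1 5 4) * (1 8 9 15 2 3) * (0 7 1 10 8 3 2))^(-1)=(0 15 9 8 10 3 4 5 1 7)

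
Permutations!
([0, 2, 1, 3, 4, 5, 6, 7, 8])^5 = [0, 2, 1, 3, 4, 5, 6, 7, 8]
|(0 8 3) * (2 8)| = |(0 2 8 3)| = 4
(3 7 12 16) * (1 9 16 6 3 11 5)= (1 9 16 11 5)(3 7 12 6)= [0, 9, 2, 7, 4, 1, 3, 12, 8, 16, 10, 5, 6, 13, 14, 15, 11]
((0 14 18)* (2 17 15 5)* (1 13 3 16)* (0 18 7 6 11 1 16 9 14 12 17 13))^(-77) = (18)(0 3)(1 13)(2 11)(5 6)(7 15)(9 12)(14 17)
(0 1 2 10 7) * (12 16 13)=(0 1 2 10 7)(12 16 13)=[1, 2, 10, 3, 4, 5, 6, 0, 8, 9, 7, 11, 16, 12, 14, 15, 13]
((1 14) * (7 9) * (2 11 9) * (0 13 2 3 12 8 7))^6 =(14)(0 13 2 11 9)(3 8)(7 12)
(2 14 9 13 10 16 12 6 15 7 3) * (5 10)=[0, 1, 14, 2, 4, 10, 15, 3, 8, 13, 16, 11, 6, 5, 9, 7, 12]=(2 14 9 13 5 10 16 12 6 15 7 3)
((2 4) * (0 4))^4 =((0 4 2))^4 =(0 4 2)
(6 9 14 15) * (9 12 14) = [0, 1, 2, 3, 4, 5, 12, 7, 8, 9, 10, 11, 14, 13, 15, 6] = (6 12 14 15)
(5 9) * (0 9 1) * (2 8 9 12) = (0 12 2 8 9 5 1) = [12, 0, 8, 3, 4, 1, 6, 7, 9, 5, 10, 11, 2]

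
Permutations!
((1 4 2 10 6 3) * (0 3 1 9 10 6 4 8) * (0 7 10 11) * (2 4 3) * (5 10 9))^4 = (0 8)(1 11)(2 7)(3 5 10)(6 9)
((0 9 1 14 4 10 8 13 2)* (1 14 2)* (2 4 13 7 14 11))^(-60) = (1 8 13 10 14 4 7)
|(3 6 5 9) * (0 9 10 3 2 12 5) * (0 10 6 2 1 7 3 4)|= |(0 9 1 7 3 2 12 5 6 10 4)|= 11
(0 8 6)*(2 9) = [8, 1, 9, 3, 4, 5, 0, 7, 6, 2] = (0 8 6)(2 9)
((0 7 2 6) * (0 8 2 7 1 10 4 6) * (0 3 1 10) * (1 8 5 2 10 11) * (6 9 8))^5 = (0 1 11)(2 3 6 5)(4 9 8 10)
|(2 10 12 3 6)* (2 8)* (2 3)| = |(2 10 12)(3 6 8)| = 3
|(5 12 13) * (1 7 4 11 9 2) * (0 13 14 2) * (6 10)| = 22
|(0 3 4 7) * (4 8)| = 5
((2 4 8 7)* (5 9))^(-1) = (2 7 8 4)(5 9)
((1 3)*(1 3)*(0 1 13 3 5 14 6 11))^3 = (0 3 6 1 5 11 13 14)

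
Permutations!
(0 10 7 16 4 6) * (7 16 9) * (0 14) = (0 10 16 4 6 14)(7 9) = [10, 1, 2, 3, 6, 5, 14, 9, 8, 7, 16, 11, 12, 13, 0, 15, 4]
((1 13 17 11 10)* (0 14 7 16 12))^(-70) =(17)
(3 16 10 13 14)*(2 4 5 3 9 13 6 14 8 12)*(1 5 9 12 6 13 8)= (1 5 3 16 10 13)(2 4 9 8 6 14 12)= [0, 5, 4, 16, 9, 3, 14, 7, 6, 8, 13, 11, 2, 1, 12, 15, 10]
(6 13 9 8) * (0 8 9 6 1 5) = (0 8 1 5)(6 13) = [8, 5, 2, 3, 4, 0, 13, 7, 1, 9, 10, 11, 12, 6]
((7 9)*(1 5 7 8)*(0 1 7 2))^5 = (0 1 5 2)(7 8 9)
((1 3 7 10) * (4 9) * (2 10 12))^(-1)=(1 10 2 12 7 3)(4 9)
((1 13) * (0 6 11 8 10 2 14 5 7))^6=(0 14 8)(2 11 7)(5 10 6)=((0 6 11 8 10 2 14 5 7)(1 13))^6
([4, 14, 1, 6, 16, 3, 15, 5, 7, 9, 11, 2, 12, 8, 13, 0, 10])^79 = [11, 7, 8, 4, 2, 0, 16, 15, 6, 9, 14, 13, 12, 3, 5, 10, 1]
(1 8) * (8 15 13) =(1 15 13 8) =[0, 15, 2, 3, 4, 5, 6, 7, 1, 9, 10, 11, 12, 8, 14, 13]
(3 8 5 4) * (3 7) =(3 8 5 4 7) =[0, 1, 2, 8, 7, 4, 6, 3, 5]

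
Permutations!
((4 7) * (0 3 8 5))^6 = ((0 3 8 5)(4 7))^6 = (0 8)(3 5)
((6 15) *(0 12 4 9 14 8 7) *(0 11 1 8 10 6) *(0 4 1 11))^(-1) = ((0 12 1 8 7)(4 9 14 10 6 15))^(-1) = (0 7 8 1 12)(4 15 6 10 14 9)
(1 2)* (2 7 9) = (1 7 9 2) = [0, 7, 1, 3, 4, 5, 6, 9, 8, 2]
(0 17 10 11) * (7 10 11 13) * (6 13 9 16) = (0 17 11)(6 13 7 10 9 16) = [17, 1, 2, 3, 4, 5, 13, 10, 8, 16, 9, 0, 12, 7, 14, 15, 6, 11]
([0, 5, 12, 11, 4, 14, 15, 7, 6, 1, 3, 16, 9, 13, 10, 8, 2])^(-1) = (1 9 12 2 16 11 3 10 14 5)(6 8 15)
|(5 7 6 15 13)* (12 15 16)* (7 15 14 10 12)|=|(5 15 13)(6 16 7)(10 12 14)|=3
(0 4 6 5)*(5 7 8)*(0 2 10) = [4, 1, 10, 3, 6, 2, 7, 8, 5, 9, 0] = (0 4 6 7 8 5 2 10)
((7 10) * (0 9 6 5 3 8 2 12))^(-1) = (0 12 2 8 3 5 6 9)(7 10)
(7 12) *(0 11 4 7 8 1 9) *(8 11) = [8, 9, 2, 3, 7, 5, 6, 12, 1, 0, 10, 4, 11] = (0 8 1 9)(4 7 12 11)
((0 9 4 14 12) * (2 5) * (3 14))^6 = (14)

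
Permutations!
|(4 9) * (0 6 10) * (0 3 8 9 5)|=8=|(0 6 10 3 8 9 4 5)|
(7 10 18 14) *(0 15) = [15, 1, 2, 3, 4, 5, 6, 10, 8, 9, 18, 11, 12, 13, 7, 0, 16, 17, 14] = (0 15)(7 10 18 14)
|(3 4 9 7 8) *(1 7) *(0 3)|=7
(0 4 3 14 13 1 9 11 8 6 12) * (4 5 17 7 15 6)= (0 5 17 7 15 6 12)(1 9 11 8 4 3 14 13)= [5, 9, 2, 14, 3, 17, 12, 15, 4, 11, 10, 8, 0, 1, 13, 6, 16, 7]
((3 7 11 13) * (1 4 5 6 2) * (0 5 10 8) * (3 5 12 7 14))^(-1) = (0 8 10 4 1 2 6 5 13 11 7 12)(3 14)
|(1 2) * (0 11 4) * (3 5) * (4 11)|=|(11)(0 4)(1 2)(3 5)|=2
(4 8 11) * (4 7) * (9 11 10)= [0, 1, 2, 3, 8, 5, 6, 4, 10, 11, 9, 7]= (4 8 10 9 11 7)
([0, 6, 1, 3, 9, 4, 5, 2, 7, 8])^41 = (1 6 5 4 9 8 7 2)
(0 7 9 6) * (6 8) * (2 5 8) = [7, 1, 5, 3, 4, 8, 0, 9, 6, 2] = (0 7 9 2 5 8 6)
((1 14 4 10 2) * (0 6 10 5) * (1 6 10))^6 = ((0 10 2 6 1 14 4 5))^6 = (0 4 1 2)(5 14 6 10)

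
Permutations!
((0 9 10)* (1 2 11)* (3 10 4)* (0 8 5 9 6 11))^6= (0 6 11 1 2)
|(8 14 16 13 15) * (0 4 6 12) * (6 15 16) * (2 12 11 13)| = 11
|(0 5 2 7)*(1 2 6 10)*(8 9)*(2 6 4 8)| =21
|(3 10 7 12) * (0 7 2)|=6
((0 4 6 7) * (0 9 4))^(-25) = ((4 6 7 9))^(-25) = (4 9 7 6)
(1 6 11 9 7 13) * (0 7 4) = [7, 6, 2, 3, 0, 5, 11, 13, 8, 4, 10, 9, 12, 1] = (0 7 13 1 6 11 9 4)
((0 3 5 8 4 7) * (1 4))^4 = ((0 3 5 8 1 4 7))^4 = (0 1 3 4 5 7 8)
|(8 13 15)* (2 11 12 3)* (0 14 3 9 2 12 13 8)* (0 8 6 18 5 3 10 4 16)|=55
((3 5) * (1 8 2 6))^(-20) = (8) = ((1 8 2 6)(3 5))^(-20)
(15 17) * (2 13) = (2 13)(15 17) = [0, 1, 13, 3, 4, 5, 6, 7, 8, 9, 10, 11, 12, 2, 14, 17, 16, 15]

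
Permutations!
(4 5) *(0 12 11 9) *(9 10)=(0 12 11 10 9)(4 5)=[12, 1, 2, 3, 5, 4, 6, 7, 8, 0, 9, 10, 11]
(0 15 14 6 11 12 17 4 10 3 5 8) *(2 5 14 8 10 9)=[15, 1, 5, 14, 9, 10, 11, 7, 0, 2, 3, 12, 17, 13, 6, 8, 16, 4]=(0 15 8)(2 5 10 3 14 6 11 12 17 4 9)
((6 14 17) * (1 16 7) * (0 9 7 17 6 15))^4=((0 9 7 1 16 17 15)(6 14))^4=(0 16 9 17 7 15 1)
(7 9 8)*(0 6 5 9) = [6, 1, 2, 3, 4, 9, 5, 0, 7, 8] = (0 6 5 9 8 7)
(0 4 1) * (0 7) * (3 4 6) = (0 6 3 4 1 7) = [6, 7, 2, 4, 1, 5, 3, 0]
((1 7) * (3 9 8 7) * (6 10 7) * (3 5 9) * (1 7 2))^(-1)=(1 2 10 6 8 9 5)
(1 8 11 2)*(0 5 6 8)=[5, 0, 1, 3, 4, 6, 8, 7, 11, 9, 10, 2]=(0 5 6 8 11 2 1)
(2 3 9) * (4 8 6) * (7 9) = (2 3 7 9)(4 8 6) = [0, 1, 3, 7, 8, 5, 4, 9, 6, 2]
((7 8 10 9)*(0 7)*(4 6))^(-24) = ((0 7 8 10 9)(4 6))^(-24) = (0 7 8 10 9)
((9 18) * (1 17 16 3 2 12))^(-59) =((1 17 16 3 2 12)(9 18))^(-59) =(1 17 16 3 2 12)(9 18)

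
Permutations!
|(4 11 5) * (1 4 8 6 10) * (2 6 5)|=6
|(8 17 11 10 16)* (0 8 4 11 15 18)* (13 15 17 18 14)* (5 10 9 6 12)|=|(0 8 18)(4 11 9 6 12 5 10 16)(13 15 14)|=24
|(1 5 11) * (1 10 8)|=5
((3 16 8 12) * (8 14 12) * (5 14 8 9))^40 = ((3 16 8 9 5 14 12))^40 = (3 14 9 16 12 5 8)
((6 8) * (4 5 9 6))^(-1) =((4 5 9 6 8))^(-1) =(4 8 6 9 5)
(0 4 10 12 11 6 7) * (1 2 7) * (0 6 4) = (1 2 7 6)(4 10 12 11) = [0, 2, 7, 3, 10, 5, 1, 6, 8, 9, 12, 4, 11]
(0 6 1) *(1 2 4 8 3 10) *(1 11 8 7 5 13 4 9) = (0 6 2 9 1)(3 10 11 8)(4 7 5 13) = [6, 0, 9, 10, 7, 13, 2, 5, 3, 1, 11, 8, 12, 4]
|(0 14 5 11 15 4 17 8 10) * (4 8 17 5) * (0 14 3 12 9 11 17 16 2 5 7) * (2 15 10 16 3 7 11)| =|(0 7)(2 5 17 3 12 9)(4 11 10 14)(8 16 15)| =12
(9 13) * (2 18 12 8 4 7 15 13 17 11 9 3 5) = (2 18 12 8 4 7 15 13 3 5)(9 17 11) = [0, 1, 18, 5, 7, 2, 6, 15, 4, 17, 10, 9, 8, 3, 14, 13, 16, 11, 12]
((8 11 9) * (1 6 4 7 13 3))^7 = (1 6 4 7 13 3)(8 11 9)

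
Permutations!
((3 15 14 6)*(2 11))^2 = (3 14)(6 15)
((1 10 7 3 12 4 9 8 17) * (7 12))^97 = ((1 10 12 4 9 8 17)(3 7))^97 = (1 17 8 9 4 12 10)(3 7)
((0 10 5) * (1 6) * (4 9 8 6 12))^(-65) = ((0 10 5)(1 12 4 9 8 6))^(-65) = (0 10 5)(1 12 4 9 8 6)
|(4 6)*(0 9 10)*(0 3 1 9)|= 4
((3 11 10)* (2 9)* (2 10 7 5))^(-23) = ((2 9 10 3 11 7 5))^(-23) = (2 7 3 9 5 11 10)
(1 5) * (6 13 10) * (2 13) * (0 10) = (0 10 6 2 13)(1 5) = [10, 5, 13, 3, 4, 1, 2, 7, 8, 9, 6, 11, 12, 0]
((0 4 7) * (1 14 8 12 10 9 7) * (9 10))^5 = ((0 4 1 14 8 12 9 7))^5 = (0 12 1 7 8 4 9 14)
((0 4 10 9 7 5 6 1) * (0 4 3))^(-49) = (10)(0 3)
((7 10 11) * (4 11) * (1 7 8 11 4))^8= ((1 7 10)(8 11))^8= (11)(1 10 7)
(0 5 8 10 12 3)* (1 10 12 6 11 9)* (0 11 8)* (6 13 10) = (0 5)(1 6 8 12 3 11 9)(10 13) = [5, 6, 2, 11, 4, 0, 8, 7, 12, 1, 13, 9, 3, 10]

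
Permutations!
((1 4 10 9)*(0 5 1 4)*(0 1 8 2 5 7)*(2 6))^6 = (10)(2 8)(5 6)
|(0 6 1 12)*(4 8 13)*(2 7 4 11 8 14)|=|(0 6 1 12)(2 7 4 14)(8 13 11)|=12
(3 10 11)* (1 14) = (1 14)(3 10 11) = [0, 14, 2, 10, 4, 5, 6, 7, 8, 9, 11, 3, 12, 13, 1]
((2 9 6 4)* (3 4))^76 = ((2 9 6 3 4))^76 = (2 9 6 3 4)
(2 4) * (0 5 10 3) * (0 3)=(0 5 10)(2 4)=[5, 1, 4, 3, 2, 10, 6, 7, 8, 9, 0]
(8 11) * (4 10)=[0, 1, 2, 3, 10, 5, 6, 7, 11, 9, 4, 8]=(4 10)(8 11)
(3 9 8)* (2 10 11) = (2 10 11)(3 9 8) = [0, 1, 10, 9, 4, 5, 6, 7, 3, 8, 11, 2]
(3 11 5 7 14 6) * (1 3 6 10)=(1 3 11 5 7 14 10)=[0, 3, 2, 11, 4, 7, 6, 14, 8, 9, 1, 5, 12, 13, 10]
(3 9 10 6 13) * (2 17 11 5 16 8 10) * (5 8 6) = (2 17 11 8 10 5 16 6 13 3 9) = [0, 1, 17, 9, 4, 16, 13, 7, 10, 2, 5, 8, 12, 3, 14, 15, 6, 11]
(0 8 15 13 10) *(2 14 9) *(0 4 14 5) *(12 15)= [8, 1, 5, 3, 14, 0, 6, 7, 12, 2, 4, 11, 15, 10, 9, 13]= (0 8 12 15 13 10 4 14 9 2 5)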